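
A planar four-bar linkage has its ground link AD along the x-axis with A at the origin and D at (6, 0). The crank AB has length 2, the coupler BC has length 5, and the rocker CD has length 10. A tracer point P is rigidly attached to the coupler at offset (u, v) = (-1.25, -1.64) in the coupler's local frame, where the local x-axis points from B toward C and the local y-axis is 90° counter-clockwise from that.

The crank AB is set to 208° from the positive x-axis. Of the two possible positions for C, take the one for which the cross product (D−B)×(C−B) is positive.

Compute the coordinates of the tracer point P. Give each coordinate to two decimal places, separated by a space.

0.17 -1.65

A=(0,0), D=(6.00,0)
B = A + 2.00·(cos208°, sin208°) = (-1.7659, -0.9389)
|BD| = 7.8225
circle(B,5.00) ∩ circle(D,10.00): a=-0.8827, h=4.9215
  candidates: C₊=(-3.2329,3.8410) cross=38.498; C₋=(-2.0514,-5.9308) cross=-38.498
  mode + wants cross > 0 → take C=(-3.2329,3.8410) (cross=38.498)
ex = (C−B)/|BC| = (-0.2934,0.9560); ey = (-0.9560,-0.2934)
P = B + -1.25·ex + -1.64·ey = (0.1687,-1.6527)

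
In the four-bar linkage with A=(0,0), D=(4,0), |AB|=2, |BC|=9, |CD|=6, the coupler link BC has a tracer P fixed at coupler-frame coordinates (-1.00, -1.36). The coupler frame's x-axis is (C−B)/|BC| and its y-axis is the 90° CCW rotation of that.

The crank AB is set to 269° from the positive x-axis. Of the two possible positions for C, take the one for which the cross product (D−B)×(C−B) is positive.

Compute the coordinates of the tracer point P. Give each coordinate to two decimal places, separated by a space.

A=(0,0), D=(4.00,0)
B = A + 2.00·(cos269°, sin269°) = (-0.0349, -1.9997)
|BD| = 4.5032
circle(B,9.00) ∩ circle(D,6.00): a=7.2480, h=5.3354
  candidates: C₊=(4.0901,5.9993) cross=24.027; C₋=(8.8285,-3.5617) cross=-24.027
  mode + wants cross > 0 → take C=(4.0901,5.9993) (cross=24.027)
ex = (C−B)/|BC| = (0.4583,0.8888); ey = (-0.8888,0.4583)
P = B + -1.00·ex + -1.36·ey = (0.7155,-3.5118)

0.72 -3.51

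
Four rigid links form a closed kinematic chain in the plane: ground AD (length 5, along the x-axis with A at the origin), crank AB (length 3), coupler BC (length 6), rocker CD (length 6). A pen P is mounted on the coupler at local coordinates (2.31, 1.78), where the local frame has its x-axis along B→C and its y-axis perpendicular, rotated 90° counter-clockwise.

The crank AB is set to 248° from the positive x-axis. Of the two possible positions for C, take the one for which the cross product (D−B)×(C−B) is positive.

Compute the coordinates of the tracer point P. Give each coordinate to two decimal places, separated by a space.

A=(0,0), D=(5.00,0)
B = A + 3.00·(cos248°, sin248°) = (-1.1238, -2.7816)
|BD| = 6.7259
circle(B,6.00) ∩ circle(D,6.00): a=3.3630, h=4.9689
  candidates: C₊=(-0.1168,3.1333) cross=33.421; C₋=(3.9930,-5.9149) cross=-33.421
  mode + wants cross > 0 → take C=(-0.1168,3.1333) (cross=33.421)
ex = (C−B)/|BC| = (0.1678,0.9858); ey = (-0.9858,0.1678)
P = B + 2.31·ex + 1.78·ey = (-2.4909,-0.2056)

-2.49 -0.21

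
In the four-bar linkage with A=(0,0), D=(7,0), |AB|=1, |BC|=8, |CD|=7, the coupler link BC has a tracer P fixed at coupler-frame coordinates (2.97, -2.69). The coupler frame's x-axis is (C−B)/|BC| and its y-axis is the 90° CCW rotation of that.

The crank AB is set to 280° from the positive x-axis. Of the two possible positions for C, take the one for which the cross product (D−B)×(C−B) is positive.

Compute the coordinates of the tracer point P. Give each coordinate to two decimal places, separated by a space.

3.90 0.48

A=(0,0), D=(7.00,0)
B = A + 1.00·(cos280°, sin280°) = (0.1736, -0.9848)
|BD| = 6.8970
circle(B,8.00) ∩ circle(D,7.00): a=4.5359, h=6.5898
  candidates: C₊=(3.7222,6.1851) cross=45.450; C₋=(5.6040,-6.8594) cross=-45.450
  mode + wants cross > 0 → take C=(3.7222,6.1851) (cross=45.450)
ex = (C−B)/|BC| = (0.4436,0.8962); ey = (-0.8962,0.4436)
P = B + 2.97·ex + -2.69·ey = (3.9019,0.4838)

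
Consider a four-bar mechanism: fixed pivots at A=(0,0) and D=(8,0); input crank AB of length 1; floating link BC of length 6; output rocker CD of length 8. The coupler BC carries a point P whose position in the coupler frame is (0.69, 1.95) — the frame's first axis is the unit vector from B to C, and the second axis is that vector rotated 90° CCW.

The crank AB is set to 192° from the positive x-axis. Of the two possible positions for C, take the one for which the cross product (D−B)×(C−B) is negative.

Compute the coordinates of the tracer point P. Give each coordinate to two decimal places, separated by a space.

A=(0,0), D=(8.00,0)
B = A + 1.00·(cos192°, sin192°) = (-0.9781, -0.2079)
|BD| = 8.9806
circle(B,6.00) ∩ circle(D,8.00): a=2.9314, h=5.2352
  candidates: C₊=(1.8312,5.0937) cross=47.015; C₋=(2.0736,-5.3738) cross=-47.015
  mode - wants cross < 0 → take C=(2.0736,-5.3738) (cross=-47.015)
ex = (C−B)/|BC| = (0.5086,-0.8610); ey = (0.8610,0.5086)
P = B + 0.69·ex + 1.95·ey = (1.0517,0.1898)

1.05 0.19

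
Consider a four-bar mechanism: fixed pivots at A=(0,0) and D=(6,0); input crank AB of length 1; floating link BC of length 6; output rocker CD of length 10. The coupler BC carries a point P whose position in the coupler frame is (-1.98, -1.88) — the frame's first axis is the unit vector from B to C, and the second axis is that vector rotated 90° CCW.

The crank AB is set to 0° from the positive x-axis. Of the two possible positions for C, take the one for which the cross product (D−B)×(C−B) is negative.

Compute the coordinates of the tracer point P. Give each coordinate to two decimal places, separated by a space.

0.86 2.73

A=(0,0), D=(6.00,0)
B = A + 1.00·(cos0°, sin0°) = (1.0000, 0.0000)
|BD| = 5.0000
circle(B,6.00) ∩ circle(D,10.00): a=-3.9000, h=4.5596
  candidates: C₊=(-2.9000,4.5596) cross=22.798; C₋=(-2.9000,-4.5596) cross=-22.798
  mode - wants cross < 0 → take C=(-2.9000,-4.5596) (cross=-22.798)
ex = (C−B)/|BC| = (-0.6500,-0.7599); ey = (0.7599,-0.6500)
P = B + -1.98·ex + -1.88·ey = (0.8583,2.7267)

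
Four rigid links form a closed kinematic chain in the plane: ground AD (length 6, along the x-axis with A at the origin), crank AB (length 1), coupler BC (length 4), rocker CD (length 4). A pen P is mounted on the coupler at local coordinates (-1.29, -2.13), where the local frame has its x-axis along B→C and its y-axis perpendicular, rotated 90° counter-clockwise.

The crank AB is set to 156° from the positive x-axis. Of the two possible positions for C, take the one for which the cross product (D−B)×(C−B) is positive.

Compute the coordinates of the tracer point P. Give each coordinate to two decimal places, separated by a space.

-1.11 -2.08

A=(0,0), D=(6.00,0)
B = A + 1.00·(cos156°, sin156°) = (-0.9135, 0.4067)
|BD| = 6.9255
circle(B,4.00) ∩ circle(D,4.00): a=3.4627, h=2.0023
  candidates: C₊=(2.6608,2.2023) cross=13.867; C₋=(2.4256,-1.7955) cross=-13.867
  mode + wants cross > 0 → take C=(2.6608,2.2023) (cross=13.867)
ex = (C−B)/|BC| = (0.8936,0.4489); ey = (-0.4489,0.8936)
P = B + -1.29·ex + -2.13·ey = (-1.1102,-2.0757)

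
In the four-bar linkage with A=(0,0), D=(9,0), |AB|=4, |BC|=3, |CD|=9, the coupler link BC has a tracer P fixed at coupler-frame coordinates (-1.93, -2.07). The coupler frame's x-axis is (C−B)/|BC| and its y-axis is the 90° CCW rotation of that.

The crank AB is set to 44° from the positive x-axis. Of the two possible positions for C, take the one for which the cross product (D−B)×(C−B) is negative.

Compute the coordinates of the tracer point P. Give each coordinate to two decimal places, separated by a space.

3.80 5.45

A=(0,0), D=(9.00,0)
B = A + 4.00·(cos44°, sin44°) = (2.8774, 2.7786)
|BD| = 6.7237
circle(B,3.00) ∩ circle(D,9.00): a=-1.9924, h=2.2428
  candidates: C₊=(1.9899,5.6444) cross=15.080; C₋=(0.1362,1.5597) cross=-15.080
  mode - wants cross < 0 → take C=(0.1362,1.5597) (cross=-15.080)
ex = (C−B)/|BC| = (-0.9137,-0.4063); ey = (0.4063,-0.9137)
P = B + -1.93·ex + -2.07·ey = (3.7998,5.4543)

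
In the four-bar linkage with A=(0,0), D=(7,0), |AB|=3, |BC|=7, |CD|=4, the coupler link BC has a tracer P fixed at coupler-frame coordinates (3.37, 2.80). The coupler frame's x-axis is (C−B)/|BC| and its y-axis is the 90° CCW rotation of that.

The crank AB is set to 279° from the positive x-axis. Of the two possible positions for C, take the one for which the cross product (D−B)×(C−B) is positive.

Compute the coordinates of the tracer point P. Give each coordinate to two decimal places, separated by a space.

A=(0,0), D=(7.00,0)
B = A + 3.00·(cos279°, sin279°) = (0.4693, -2.9631)
|BD| = 7.1715
circle(B,7.00) ∩ circle(D,4.00): a=5.8865, h=3.7880
  candidates: C₊=(4.2648,2.9186) cross=27.165; C₋=(7.3950,-3.9805) cross=-27.165
  mode + wants cross > 0 → take C=(4.2648,2.9186) (cross=27.165)
ex = (C−B)/|BC| = (0.5422,0.8402); ey = (-0.8402,0.5422)
P = B + 3.37·ex + 2.80·ey = (-0.0561,1.3867)

-0.06 1.39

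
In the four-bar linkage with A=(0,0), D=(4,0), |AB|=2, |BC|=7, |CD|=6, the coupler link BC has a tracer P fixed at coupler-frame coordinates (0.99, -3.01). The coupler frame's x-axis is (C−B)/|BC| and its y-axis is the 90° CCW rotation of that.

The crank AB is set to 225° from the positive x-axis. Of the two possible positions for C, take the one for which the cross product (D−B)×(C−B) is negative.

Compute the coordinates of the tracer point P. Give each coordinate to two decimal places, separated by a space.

A=(0,0), D=(4.00,0)
B = A + 2.00·(cos225°, sin225°) = (-1.4142, -1.4142)
|BD| = 5.5959
circle(B,7.00) ∩ circle(D,6.00): a=3.9595, h=5.7725
  candidates: C₊=(0.9579,5.1716) cross=32.302; C₋=(3.8756,-5.9987) cross=-32.302
  mode - wants cross < 0 → take C=(3.8756,-5.9987) (cross=-32.302)
ex = (C−B)/|BC| = (0.7557,-0.6549); ey = (0.6549,0.7557)
P = B + 0.99·ex + -3.01·ey = (-2.6374,-4.3372)

-2.64 -4.34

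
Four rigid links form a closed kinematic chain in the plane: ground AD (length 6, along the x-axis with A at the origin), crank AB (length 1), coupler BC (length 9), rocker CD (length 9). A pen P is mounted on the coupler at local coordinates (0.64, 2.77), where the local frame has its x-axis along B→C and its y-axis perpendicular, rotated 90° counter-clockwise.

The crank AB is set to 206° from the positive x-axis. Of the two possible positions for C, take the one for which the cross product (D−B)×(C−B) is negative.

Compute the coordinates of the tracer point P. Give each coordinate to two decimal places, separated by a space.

1.87 0.21

A=(0,0), D=(6.00,0)
B = A + 1.00·(cos206°, sin206°) = (-0.8988, -0.4384)
|BD| = 6.9127
circle(B,9.00) ∩ circle(D,9.00): a=3.4564, h=8.3099
  candidates: C₊=(2.0236,8.0739) cross=57.444; C₋=(3.0776,-8.5123) cross=-57.444
  mode - wants cross < 0 → take C=(3.0776,-8.5123) (cross=-57.444)
ex = (C−B)/|BC| = (0.4418,-0.8971); ey = (0.8971,0.4418)
P = B + 0.64·ex + 2.77·ey = (1.8689,0.2113)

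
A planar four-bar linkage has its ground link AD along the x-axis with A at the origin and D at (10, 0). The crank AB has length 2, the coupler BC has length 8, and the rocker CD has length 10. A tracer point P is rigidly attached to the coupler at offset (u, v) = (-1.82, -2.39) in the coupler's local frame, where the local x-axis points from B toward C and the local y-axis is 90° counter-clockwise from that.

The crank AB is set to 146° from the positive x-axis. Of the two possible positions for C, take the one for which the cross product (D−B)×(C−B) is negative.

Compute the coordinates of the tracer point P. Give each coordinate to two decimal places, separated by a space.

-4.62 1.64

A=(0,0), D=(10.00,0)
B = A + 2.00·(cos146°, sin146°) = (-1.6581, 1.1184)
|BD| = 11.7116
circle(B,8.00) ∩ circle(D,10.00): a=4.3189, h=6.7341
  candidates: C₊=(3.2841,7.4092) cross=78.866; C₋=(1.9980,-5.9973) cross=-78.866
  mode - wants cross < 0 → take C=(1.9980,-5.9973) (cross=-78.866)
ex = (C−B)/|BC| = (0.4570,-0.8895); ey = (0.8895,0.4570)
P = B + -1.82·ex + -2.39·ey = (-4.6156,1.6450)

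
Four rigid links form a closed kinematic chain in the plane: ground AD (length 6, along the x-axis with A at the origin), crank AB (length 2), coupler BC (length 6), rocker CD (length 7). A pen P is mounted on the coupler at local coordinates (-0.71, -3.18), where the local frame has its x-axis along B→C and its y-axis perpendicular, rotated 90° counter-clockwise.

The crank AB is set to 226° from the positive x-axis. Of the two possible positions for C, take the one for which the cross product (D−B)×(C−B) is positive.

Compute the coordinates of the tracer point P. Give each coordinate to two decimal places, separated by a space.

A=(0,0), D=(6.00,0)
B = A + 2.00·(cos226°, sin226°) = (-1.3893, -1.4387)
|BD| = 7.5281
circle(B,6.00) ∩ circle(D,7.00): a=2.9006, h=5.2523
  candidates: C₊=(0.4541,4.2711) cross=39.540; C₋=(2.4616,-6.0398) cross=-39.540
  mode + wants cross > 0 → take C=(0.4541,4.2711) (cross=39.540)
ex = (C−B)/|BC| = (0.3072,0.9516); ey = (-0.9516,0.3072)
P = B + -0.71·ex + -3.18·ey = (1.4188,-3.0913)

1.42 -3.09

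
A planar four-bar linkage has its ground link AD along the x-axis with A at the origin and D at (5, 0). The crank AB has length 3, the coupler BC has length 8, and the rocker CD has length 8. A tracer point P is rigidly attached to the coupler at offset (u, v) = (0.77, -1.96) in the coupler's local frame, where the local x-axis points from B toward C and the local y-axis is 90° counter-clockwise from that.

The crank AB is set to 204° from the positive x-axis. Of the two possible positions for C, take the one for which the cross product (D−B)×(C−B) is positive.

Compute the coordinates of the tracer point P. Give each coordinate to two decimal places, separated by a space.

A=(0,0), D=(5.00,0)
B = A + 3.00·(cos204°, sin204°) = (-2.7406, -1.2202)
|BD| = 7.8362
circle(B,8.00) ∩ circle(D,8.00): a=3.9181, h=6.9748
  candidates: C₊=(0.0436,6.2797) cross=54.656; C₋=(2.2158,-7.4999) cross=-54.656
  mode + wants cross > 0 → take C=(0.0436,6.2797) (cross=54.656)
ex = (C−B)/|BC| = (0.3480,0.9375); ey = (-0.9375,0.3480)
P = B + 0.77·ex + -1.96·ey = (-0.6352,-1.1805)

-0.64 -1.18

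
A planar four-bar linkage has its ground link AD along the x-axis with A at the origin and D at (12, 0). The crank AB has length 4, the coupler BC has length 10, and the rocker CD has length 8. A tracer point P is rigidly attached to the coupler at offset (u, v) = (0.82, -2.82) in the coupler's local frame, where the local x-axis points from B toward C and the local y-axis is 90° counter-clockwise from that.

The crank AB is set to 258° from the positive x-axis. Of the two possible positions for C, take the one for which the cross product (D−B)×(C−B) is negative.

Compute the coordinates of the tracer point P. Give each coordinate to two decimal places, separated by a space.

A=(0,0), D=(12.00,0)
B = A + 4.00·(cos258°, sin258°) = (-0.8316, -3.9126)
|BD| = 13.4149
circle(B,10.00) ∩ circle(D,8.00): a=8.0492, h=5.9338
  candidates: C₊=(5.1370,4.1108) cross=79.601; C₋=(8.5983,-7.2407) cross=-79.601
  mode - wants cross < 0 → take C=(8.5983,-7.2407) (cross=-79.601)
ex = (C−B)/|BC| = (0.9430,-0.3328); ey = (0.3328,0.9430)
P = B + 0.82·ex + -2.82·ey = (-0.9969,-6.8447)

-1.00 -6.84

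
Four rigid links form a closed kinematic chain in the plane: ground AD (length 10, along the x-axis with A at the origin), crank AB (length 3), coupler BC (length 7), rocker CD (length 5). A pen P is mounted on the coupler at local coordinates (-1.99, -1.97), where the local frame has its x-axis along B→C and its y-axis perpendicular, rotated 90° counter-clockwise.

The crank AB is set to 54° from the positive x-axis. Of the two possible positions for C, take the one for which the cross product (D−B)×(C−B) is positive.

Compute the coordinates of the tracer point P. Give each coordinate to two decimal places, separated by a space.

0.53 -0.09

A=(0,0), D=(10.00,0)
B = A + 3.00·(cos54°, sin54°) = (1.7634, 2.4271)
|BD| = 8.5868
circle(B,7.00) ∩ circle(D,5.00): a=5.6909, h=4.0760
  candidates: C₊=(8.3743,4.7283) cross=35.000; C₋=(6.0701,-3.0913) cross=-35.000
  mode + wants cross > 0 → take C=(8.3743,4.7283) (cross=35.000)
ex = (C−B)/|BC| = (0.9444,0.3288); ey = (-0.3288,0.9444)
P = B + -1.99·ex + -1.97·ey = (0.5316,-0.0877)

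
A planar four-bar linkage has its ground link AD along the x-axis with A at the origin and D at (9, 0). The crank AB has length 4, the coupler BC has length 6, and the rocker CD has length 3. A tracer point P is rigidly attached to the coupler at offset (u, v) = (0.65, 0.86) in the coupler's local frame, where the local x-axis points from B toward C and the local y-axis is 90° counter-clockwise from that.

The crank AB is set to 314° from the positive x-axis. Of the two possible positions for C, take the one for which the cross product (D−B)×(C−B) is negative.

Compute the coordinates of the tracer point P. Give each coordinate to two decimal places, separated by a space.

A=(0,0), D=(9.00,0)
B = A + 4.00·(cos314°, sin314°) = (2.7786, -2.8774)
|BD| = 6.8545
circle(B,6.00) ∩ circle(D,3.00): a=5.3968, h=2.6220
  candidates: C₊=(6.5762,1.7679) cross=17.973; C₋=(8.7775,-2.9917) cross=-17.973
  mode - wants cross < 0 → take C=(8.7775,-2.9917) (cross=-17.973)
ex = (C−B)/|BC| = (0.9998,-0.0191); ey = (0.0191,0.9998)
P = B + 0.65·ex + 0.86·ey = (3.4449,-2.0299)

3.44 -2.03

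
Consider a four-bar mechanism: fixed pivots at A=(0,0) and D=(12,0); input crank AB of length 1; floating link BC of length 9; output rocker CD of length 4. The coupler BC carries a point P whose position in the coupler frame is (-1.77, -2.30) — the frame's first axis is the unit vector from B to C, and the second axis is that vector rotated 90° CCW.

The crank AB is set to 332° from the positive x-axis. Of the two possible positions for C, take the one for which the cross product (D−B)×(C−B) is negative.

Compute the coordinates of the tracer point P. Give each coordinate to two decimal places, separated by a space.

-1.48 -2.15

A=(0,0), D=(12.00,0)
B = A + 1.00·(cos332°, sin332°) = (0.8829, -0.4695)
|BD| = 11.1270
circle(B,9.00) ∩ circle(D,4.00): a=8.4843, h=3.0027
  candidates: C₊=(9.2330,2.8886) cross=33.411; C₋=(9.4864,-3.1116) cross=-33.411
  mode - wants cross < 0 → take C=(9.4864,-3.1116) (cross=-33.411)
ex = (C−B)/|BC| = (0.9559,-0.2936); ey = (0.2936,0.9559)
P = B + -1.77·ex + -2.30·ey = (-1.4843,-2.1485)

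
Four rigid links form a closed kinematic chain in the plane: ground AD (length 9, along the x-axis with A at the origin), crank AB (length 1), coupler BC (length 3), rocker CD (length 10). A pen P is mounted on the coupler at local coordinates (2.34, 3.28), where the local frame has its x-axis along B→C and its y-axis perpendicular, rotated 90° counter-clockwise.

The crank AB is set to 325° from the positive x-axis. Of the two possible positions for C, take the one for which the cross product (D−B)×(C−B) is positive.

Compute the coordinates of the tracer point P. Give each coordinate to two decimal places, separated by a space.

-3.21 -0.39

A=(0,0), D=(9.00,0)
B = A + 1.00·(cos325°, sin325°) = (0.8192, -0.5736)
|BD| = 8.2009
circle(B,3.00) ∩ circle(D,10.00): a=-1.4477, h=2.6276
  candidates: C₊=(-0.8088,1.9463) cross=21.549; C₋=(-0.4412,-3.2960) cross=-21.549
  mode + wants cross > 0 → take C=(-0.8088,1.9463) (cross=21.549)
ex = (C−B)/|BC| = (-0.5426,0.8400); ey = (-0.8400,-0.5426)
P = B + 2.34·ex + 3.28·ey = (-3.2057,-0.3879)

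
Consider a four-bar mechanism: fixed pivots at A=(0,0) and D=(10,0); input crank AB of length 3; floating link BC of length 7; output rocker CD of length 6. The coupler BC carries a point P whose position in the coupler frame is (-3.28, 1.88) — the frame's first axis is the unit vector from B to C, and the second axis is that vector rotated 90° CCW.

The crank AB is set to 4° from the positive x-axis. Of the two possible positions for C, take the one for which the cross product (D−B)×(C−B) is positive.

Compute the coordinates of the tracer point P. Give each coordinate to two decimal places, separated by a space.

-0.58 -1.03

A=(0,0), D=(10.00,0)
B = A + 3.00·(cos4°, sin4°) = (2.9927, 0.2093)
|BD| = 7.0104
circle(B,7.00) ∩ circle(D,6.00): a=4.4324, h=5.4179
  candidates: C₊=(7.5849,5.4925) cross=37.982; C₋=(7.2614,-5.3385) cross=-37.982
  mode + wants cross > 0 → take C=(7.5849,5.4925) (cross=37.982)
ex = (C−B)/|BC| = (0.6560,0.7547); ey = (-0.7547,0.6560)
P = B + -3.28·ex + 1.88·ey = (-0.5780,-1.0330)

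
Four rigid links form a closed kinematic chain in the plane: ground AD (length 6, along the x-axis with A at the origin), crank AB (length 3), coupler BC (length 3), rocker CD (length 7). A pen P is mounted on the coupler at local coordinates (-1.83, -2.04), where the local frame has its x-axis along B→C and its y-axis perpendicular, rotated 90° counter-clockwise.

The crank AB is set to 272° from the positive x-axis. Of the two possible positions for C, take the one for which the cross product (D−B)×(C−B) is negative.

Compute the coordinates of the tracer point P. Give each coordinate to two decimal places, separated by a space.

-2.60 -2.54

A=(0,0), D=(6.00,0)
B = A + 3.00·(cos272°, sin272°) = (0.1047, -2.9982)
|BD| = 6.6139
circle(B,3.00) ∩ circle(D,7.00): a=0.2830, h=2.9866
  candidates: C₊=(-0.9969,-0.2078) cross=19.753; C₋=(1.7108,-5.5320) cross=-19.753
  mode - wants cross < 0 → take C=(1.7108,-5.5320) (cross=-19.753)
ex = (C−B)/|BC| = (0.5354,-0.8446); ey = (0.8446,0.5354)
P = B + -1.83·ex + -2.04·ey = (-2.5981,-2.5447)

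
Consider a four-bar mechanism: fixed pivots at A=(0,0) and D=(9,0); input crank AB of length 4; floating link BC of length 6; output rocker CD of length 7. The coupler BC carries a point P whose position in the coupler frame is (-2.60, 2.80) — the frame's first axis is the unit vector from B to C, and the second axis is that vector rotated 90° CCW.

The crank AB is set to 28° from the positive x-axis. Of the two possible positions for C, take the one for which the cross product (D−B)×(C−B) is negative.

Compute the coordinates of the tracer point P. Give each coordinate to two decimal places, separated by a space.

A=(0,0), D=(9.00,0)
B = A + 4.00·(cos28°, sin28°) = (3.5318, 1.8779)
|BD| = 5.7817
circle(B,6.00) ∩ circle(D,7.00): a=1.7666, h=5.7340
  candidates: C₊=(7.0650,6.7272) cross=33.152; C₋=(3.3402,-4.1191) cross=-33.152
  mode - wants cross < 0 → take C=(3.3402,-4.1191) (cross=-33.152)
ex = (C−B)/|BC| = (-0.0319,-0.9995); ey = (0.9995,-0.0319)
P = B + -2.60·ex + 2.80·ey = (6.4134,4.3871)

6.41 4.39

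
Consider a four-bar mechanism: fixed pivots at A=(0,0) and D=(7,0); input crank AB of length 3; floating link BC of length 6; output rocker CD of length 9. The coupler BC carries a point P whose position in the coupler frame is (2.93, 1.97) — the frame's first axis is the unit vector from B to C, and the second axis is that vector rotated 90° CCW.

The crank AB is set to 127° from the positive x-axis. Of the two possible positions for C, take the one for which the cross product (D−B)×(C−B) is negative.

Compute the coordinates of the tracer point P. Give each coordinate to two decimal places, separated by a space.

A=(0,0), D=(7.00,0)
B = A + 3.00·(cos127°, sin127°) = (-1.8054, 2.3959)
|BD| = 9.1256
circle(B,6.00) ∩ circle(D,9.00): a=2.0972, h=5.6215
  candidates: C₊=(1.6941,7.2696) cross=51.300; C₋=(-1.2578,-3.5790) cross=-51.300
  mode - wants cross < 0 → take C=(-1.2578,-3.5790) (cross=-51.300)
ex = (C−B)/|BC| = (0.0913,-0.9958); ey = (0.9958,0.0913)
P = B + 2.93·ex + 1.97·ey = (0.4238,-0.3420)

0.42 -0.34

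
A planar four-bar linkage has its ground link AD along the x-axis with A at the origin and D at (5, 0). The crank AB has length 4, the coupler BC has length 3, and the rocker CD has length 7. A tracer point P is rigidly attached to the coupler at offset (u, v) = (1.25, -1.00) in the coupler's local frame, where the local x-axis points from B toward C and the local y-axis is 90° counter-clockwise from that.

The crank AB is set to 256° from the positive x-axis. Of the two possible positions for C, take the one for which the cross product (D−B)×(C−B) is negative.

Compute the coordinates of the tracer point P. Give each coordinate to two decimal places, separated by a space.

-0.72 -5.46

A=(0,0), D=(5.00,0)
B = A + 4.00·(cos256°, sin256°) = (-0.9677, -3.8812)
|BD| = 7.1188
circle(B,3.00) ∩ circle(D,7.00): a=0.7499, h=2.9048
  candidates: C₊=(-1.9227,-1.0373) cross=20.678; C₋=(1.2447,-5.9074) cross=-20.678
  mode - wants cross < 0 → take C=(1.2447,-5.9074) (cross=-20.678)
ex = (C−B)/|BC| = (0.7374,-0.6754); ey = (0.6754,0.7374)
P = B + 1.25·ex + -1.00·ey = (-0.7213,-5.4629)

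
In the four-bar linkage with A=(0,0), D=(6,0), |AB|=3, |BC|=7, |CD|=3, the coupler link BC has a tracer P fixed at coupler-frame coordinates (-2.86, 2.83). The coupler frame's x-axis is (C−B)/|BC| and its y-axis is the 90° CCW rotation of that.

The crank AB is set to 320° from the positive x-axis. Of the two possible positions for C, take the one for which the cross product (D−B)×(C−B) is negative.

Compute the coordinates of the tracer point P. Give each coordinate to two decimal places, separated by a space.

A=(0,0), D=(6.00,0)
B = A + 3.00·(cos320°, sin320°) = (2.2981, -1.9284)
|BD| = 4.1740
circle(B,7.00) ∩ circle(D,3.00): a=6.8786, h=1.2982
  candidates: C₊=(7.7988,2.4009) cross=5.419; C₋=(8.9984,0.0981) cross=-5.419
  mode - wants cross < 0 → take C=(8.9984,0.0981) (cross=-5.419)
ex = (C−B)/|BC| = (0.9572,0.2895); ey = (-0.2895,0.9572)
P = B + -2.86·ex + 2.83·ey = (-1.2587,-0.0475)

-1.26 -0.05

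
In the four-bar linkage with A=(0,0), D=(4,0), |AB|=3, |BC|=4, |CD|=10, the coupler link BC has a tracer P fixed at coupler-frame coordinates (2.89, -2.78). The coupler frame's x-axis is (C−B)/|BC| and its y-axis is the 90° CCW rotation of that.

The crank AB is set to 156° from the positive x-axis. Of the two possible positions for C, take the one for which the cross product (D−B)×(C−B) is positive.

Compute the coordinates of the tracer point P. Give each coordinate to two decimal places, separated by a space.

A=(0,0), D=(4.00,0)
B = A + 3.00·(cos156°, sin156°) = (-2.7406, 1.2202)
|BD| = 6.8502
circle(B,4.00) ∩ circle(D,10.00): a=-2.7061, h=2.9457
  candidates: C₊=(-4.8788,4.6008) cross=20.178; C₋=(-5.9282,-1.1963) cross=-20.178
  mode + wants cross > 0 → take C=(-4.8788,4.6008) (cross=20.178)
ex = (C−B)/|BC| = (-0.5345,0.8451); ey = (-0.8451,-0.5345)
P = B + 2.89·ex + -2.78·ey = (-1.9359,5.1487)

-1.94 5.15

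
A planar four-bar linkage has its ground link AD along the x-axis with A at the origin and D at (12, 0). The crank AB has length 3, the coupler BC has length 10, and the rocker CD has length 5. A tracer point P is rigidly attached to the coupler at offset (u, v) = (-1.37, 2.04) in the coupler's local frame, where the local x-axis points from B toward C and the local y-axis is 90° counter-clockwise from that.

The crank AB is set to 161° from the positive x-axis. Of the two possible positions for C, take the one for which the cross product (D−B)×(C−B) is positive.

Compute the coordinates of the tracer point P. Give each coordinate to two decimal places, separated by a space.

-4.26 2.98

A=(0,0), D=(12.00,0)
B = A + 3.00·(cos161°, sin161°) = (-2.8366, 0.9767)
|BD| = 14.8687
circle(B,10.00) ∩ circle(D,5.00): a=9.9564, h=0.9326
  candidates: C₊=(7.1596,1.2533) cross=13.867; C₋=(7.0371,-0.6079) cross=-13.867
  mode + wants cross > 0 → take C=(7.1596,1.2533) (cross=13.867)
ex = (C−B)/|BC| = (0.9996,0.0277); ey = (-0.0277,0.9996)
P = B + -1.37·ex + 2.04·ey = (-4.2625,2.9780)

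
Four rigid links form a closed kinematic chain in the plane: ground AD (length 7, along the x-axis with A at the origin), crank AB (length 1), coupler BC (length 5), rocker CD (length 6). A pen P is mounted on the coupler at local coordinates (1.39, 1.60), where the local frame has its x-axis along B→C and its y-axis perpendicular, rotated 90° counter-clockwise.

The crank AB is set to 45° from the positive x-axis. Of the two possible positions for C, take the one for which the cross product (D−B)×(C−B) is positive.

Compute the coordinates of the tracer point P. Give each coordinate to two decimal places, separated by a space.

A=(0,0), D=(7.00,0)
B = A + 1.00·(cos45°, sin45°) = (0.7071, 0.7071)
|BD| = 6.3325
circle(B,5.00) ∩ circle(D,6.00): a=2.2977, h=4.4408
  candidates: C₊=(3.4863,4.8635) cross=28.121; C₋=(2.4946,-3.9625) cross=-28.121
  mode + wants cross > 0 → take C=(3.4863,4.8635) (cross=28.121)
ex = (C−B)/|BC| = (0.5558,0.8313); ey = (-0.8313,0.5558)
P = B + 1.39·ex + 1.60·ey = (0.1497,2.7519)

0.15 2.75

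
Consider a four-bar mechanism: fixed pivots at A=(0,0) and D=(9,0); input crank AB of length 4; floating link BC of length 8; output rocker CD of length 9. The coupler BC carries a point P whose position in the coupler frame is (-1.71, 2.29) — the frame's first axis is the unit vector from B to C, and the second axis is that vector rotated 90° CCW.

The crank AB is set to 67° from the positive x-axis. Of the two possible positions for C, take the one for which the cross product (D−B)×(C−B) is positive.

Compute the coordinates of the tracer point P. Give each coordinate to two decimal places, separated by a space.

-1.23 4.30

A=(0,0), D=(9.00,0)
B = A + 4.00·(cos67°, sin67°) = (1.5629, 3.6820)
|BD| = 8.2986
circle(B,8.00) ∩ circle(D,9.00): a=3.1251, h=7.3644
  candidates: C₊=(7.6310,8.8953) cross=61.114; C₋=(1.0960,-4.3043) cross=-61.114
  mode + wants cross > 0 → take C=(7.6310,8.8953) (cross=61.114)
ex = (C−B)/|BC| = (0.7585,0.6517); ey = (-0.6517,0.7585)
P = B + -1.71·ex + 2.29·ey = (-1.2264,4.3047)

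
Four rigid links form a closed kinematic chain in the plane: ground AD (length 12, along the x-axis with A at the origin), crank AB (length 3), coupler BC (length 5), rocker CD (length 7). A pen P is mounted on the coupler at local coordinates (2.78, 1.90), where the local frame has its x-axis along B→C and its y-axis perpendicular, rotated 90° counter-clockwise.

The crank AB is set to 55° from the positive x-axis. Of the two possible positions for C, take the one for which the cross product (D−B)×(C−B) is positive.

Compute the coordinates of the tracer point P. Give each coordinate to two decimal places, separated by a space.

A=(0,0), D=(12.00,0)
B = A + 3.00·(cos55°, sin55°) = (1.7207, 2.4575)
|BD| = 10.5689
circle(B,5.00) ∩ circle(D,7.00): a=4.1491, h=2.7902
  candidates: C₊=(6.4049,4.2065) cross=29.489; C₋=(5.1073,-1.2210) cross=-29.489
  mode + wants cross > 0 → take C=(6.4049,4.2065) (cross=29.489)
ex = (C−B)/|BC| = (0.9368,0.3498); ey = (-0.3498,0.9368)
P = B + 2.78·ex + 1.90·ey = (3.6605,5.2099)

3.66 5.21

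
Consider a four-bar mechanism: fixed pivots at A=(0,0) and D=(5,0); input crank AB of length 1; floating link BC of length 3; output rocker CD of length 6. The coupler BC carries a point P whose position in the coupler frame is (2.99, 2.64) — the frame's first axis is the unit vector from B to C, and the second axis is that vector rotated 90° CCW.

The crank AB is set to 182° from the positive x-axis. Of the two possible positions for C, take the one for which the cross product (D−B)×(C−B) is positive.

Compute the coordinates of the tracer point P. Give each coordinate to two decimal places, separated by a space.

A=(0,0), D=(5.00,0)
B = A + 1.00·(cos182°, sin182°) = (-0.9994, -0.0349)
|BD| = 5.9995
circle(B,3.00) ∩ circle(D,6.00): a=0.7496, h=2.9049
  candidates: C₊=(-0.2667,2.8743) cross=17.428; C₋=(-0.2329,-2.9353) cross=-17.428
  mode + wants cross > 0 → take C=(-0.2667,2.8743) (cross=17.428)
ex = (C−B)/|BC| = (0.2442,0.9697); ey = (-0.9697,0.2442)
P = B + 2.99·ex + 2.64·ey = (-2.8293,3.5093)

-2.83 3.51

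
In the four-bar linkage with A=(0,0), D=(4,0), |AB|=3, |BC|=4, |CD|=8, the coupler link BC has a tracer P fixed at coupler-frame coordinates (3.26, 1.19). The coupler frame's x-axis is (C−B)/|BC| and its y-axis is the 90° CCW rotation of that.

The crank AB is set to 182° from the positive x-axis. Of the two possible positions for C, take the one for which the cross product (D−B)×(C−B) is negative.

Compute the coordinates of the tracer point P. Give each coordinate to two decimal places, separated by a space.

A=(0,0), D=(4.00,0)
B = A + 3.00·(cos182°, sin182°) = (-2.9982, -0.1047)
|BD| = 6.9990
circle(B,4.00) ∩ circle(D,8.00): a=0.0704, h=3.9994
  candidates: C₊=(-2.9876,3.8953) cross=27.991; C₋=(-2.8680,-4.1026) cross=-27.991
  mode - wants cross < 0 → take C=(-2.8680,-4.1026) (cross=-27.991)
ex = (C−B)/|BC| = (0.0326,-0.9995); ey = (0.9995,0.0326)
P = B + 3.26·ex + 1.19·ey = (-1.7027,-3.3242)

-1.70 -3.32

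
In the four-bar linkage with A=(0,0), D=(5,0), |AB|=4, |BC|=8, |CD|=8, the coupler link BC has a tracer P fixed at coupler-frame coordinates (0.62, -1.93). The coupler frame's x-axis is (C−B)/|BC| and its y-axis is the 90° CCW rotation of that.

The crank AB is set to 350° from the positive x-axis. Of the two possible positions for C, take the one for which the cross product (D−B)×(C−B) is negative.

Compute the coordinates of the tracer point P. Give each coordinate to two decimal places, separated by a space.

2.79 -2.37

A=(0,0), D=(5.00,0)
B = A + 4.00·(cos350°, sin350°) = (3.9392, -0.6946)
|BD| = 1.2679
circle(B,8.00) ∩ circle(D,8.00): a=0.6340, h=7.9748
  candidates: C₊=(0.1009,6.3245) cross=10.112; C₋=(8.8383,-7.0191) cross=-10.112
  mode - wants cross < 0 → take C=(8.8383,-7.0191) (cross=-10.112)
ex = (C−B)/|BC| = (0.6124,-0.7906); ey = (0.7906,0.6124)
P = B + 0.62·ex + -1.93·ey = (2.7931,-2.3666)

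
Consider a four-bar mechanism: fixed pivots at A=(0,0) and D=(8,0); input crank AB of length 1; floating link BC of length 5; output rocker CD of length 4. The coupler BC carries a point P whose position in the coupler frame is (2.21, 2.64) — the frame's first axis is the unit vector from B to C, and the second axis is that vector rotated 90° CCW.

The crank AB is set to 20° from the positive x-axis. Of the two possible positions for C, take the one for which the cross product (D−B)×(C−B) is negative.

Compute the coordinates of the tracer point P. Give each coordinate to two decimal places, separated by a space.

4.28 1.16

A=(0,0), D=(8.00,0)
B = A + 1.00·(cos20°, sin20°) = (0.9397, 0.3420)
|BD| = 7.0686
circle(B,5.00) ∩ circle(D,4.00): a=4.1709, h=2.7574
  candidates: C₊=(5.2391,2.8944) cross=19.491; C₋=(4.9723,-2.6140) cross=-19.491
  mode - wants cross < 0 → take C=(4.9723,-2.6140) (cross=-19.491)
ex = (C−B)/|BC| = (0.8065,-0.5912); ey = (0.5912,0.8065)
P = B + 2.21·ex + 2.64·ey = (4.2829,1.1647)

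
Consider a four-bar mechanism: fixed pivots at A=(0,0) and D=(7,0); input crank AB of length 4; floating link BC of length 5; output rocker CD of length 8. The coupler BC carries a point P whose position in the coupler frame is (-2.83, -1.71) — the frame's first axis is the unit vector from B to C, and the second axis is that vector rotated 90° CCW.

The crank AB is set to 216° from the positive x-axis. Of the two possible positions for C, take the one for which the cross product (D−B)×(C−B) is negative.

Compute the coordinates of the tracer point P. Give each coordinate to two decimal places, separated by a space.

A=(0,0), D=(7.00,0)
B = A + 4.00·(cos216°, sin216°) = (-3.2361, -2.3511)
|BD| = 10.5026
circle(B,5.00) ∩ circle(D,8.00): a=3.3946, h=3.6710
  candidates: C₊=(-0.7494,1.9867) cross=38.555; C₋=(0.8942,-5.1691) cross=-38.555
  mode - wants cross < 0 → take C=(0.8942,-5.1691) (cross=-38.555)
ex = (C−B)/|BC| = (0.8261,-0.5636); ey = (0.5636,0.8261)
P = B + -2.83·ex + -1.71·ey = (-6.5375,-2.1687)

-6.54 -2.17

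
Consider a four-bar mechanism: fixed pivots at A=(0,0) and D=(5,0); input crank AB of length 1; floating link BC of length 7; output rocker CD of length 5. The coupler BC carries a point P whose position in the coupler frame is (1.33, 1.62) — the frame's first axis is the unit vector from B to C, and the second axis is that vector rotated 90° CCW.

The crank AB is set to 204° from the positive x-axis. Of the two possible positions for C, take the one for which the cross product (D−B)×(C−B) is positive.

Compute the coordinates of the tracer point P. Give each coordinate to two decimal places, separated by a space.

A=(0,0), D=(5.00,0)
B = A + 1.00·(cos204°, sin204°) = (-0.9135, -0.4067)
|BD| = 5.9275
circle(B,7.00) ∩ circle(D,5.00): a=4.9882, h=4.9110
  candidates: C₊=(3.7259,4.8350) cross=29.110; C₋=(4.3999,-4.9639) cross=-29.110
  mode + wants cross > 0 → take C=(3.7259,4.8350) (cross=29.110)
ex = (C−B)/|BC| = (0.6628,0.7488); ey = (-0.7488,0.6628)
P = B + 1.33·ex + 1.62·ey = (-1.2451,1.6629)

-1.25 1.66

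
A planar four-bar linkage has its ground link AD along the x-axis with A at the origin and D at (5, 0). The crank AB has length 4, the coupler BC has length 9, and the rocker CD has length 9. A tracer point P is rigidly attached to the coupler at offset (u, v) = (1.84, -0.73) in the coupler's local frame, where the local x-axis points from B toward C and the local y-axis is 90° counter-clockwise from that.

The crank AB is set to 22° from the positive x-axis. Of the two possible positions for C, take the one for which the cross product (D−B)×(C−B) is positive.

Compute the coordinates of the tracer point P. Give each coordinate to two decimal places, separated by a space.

A=(0,0), D=(5.00,0)
B = A + 4.00·(cos22°, sin22°) = (3.7087, 1.4984)
|BD| = 1.9780
circle(B,9.00) ∩ circle(D,9.00): a=0.9890, h=8.9455
  candidates: C₊=(11.1309,6.5888) cross=17.695; C₋=(-2.4221,-5.0904) cross=-17.695
  mode + wants cross > 0 → take C=(11.1309,6.5888) (cross=17.695)
ex = (C−B)/|BC| = (0.8247,0.5656); ey = (-0.5656,0.8247)
P = B + 1.84·ex + -0.73·ey = (5.6390,1.9371)

5.64 1.94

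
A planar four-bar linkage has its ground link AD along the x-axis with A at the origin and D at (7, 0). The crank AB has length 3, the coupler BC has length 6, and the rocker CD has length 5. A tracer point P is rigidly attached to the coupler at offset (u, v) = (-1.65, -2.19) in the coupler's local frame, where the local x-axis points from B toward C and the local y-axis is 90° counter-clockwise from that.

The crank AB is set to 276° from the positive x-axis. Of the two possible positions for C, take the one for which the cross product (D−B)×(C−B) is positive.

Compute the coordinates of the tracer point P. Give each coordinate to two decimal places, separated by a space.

A=(0,0), D=(7.00,0)
B = A + 3.00·(cos276°, sin276°) = (0.3136, -2.9836)
|BD| = 7.3219
circle(B,6.00) ∩ circle(D,5.00): a=4.4121, h=4.0661
  candidates: C₊=(2.6859,2.5275) cross=29.772; C₋=(5.9997,-4.8989) cross=-29.772
  mode + wants cross > 0 → take C=(2.6859,2.5275) (cross=29.772)
ex = (C−B)/|BC| = (0.3954,0.9185); ey = (-0.9185,0.3954)
P = B + -1.65·ex + -2.19·ey = (1.6728,-5.3650)

1.67 -5.37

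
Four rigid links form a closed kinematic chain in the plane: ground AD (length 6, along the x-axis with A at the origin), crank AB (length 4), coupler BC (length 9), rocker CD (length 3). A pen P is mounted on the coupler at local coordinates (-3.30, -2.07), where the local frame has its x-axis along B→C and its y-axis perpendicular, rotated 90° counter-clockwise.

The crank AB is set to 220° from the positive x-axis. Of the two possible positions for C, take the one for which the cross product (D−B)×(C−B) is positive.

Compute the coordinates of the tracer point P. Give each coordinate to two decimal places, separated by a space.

A=(0,0), D=(6.00,0)
B = A + 4.00·(cos220°, sin220°) = (-3.0642, -2.5712)
|BD| = 9.4218
circle(B,9.00) ∩ circle(D,3.00): a=8.5318, h=2.8650
  candidates: C₊=(4.3620,2.5133) cross=26.993; C₋=(5.9256,-2.9991) cross=-26.993
  mode + wants cross > 0 → take C=(4.3620,2.5133) (cross=26.993)
ex = (C−B)/|BC| = (0.8251,0.5649); ey = (-0.5649,0.8251)
P = B + -3.30·ex + -2.07·ey = (-4.6177,-6.1435)

-4.62 -6.14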